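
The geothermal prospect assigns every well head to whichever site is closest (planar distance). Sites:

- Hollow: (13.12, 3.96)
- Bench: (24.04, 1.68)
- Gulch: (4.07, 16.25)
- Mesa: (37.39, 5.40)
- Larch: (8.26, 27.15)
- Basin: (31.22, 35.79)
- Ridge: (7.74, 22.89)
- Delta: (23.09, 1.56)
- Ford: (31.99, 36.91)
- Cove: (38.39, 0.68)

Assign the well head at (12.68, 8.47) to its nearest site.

Hollow

Squared distances to each site:
Hollow: 20.534; Bench: 175.154; Gulch: 134.660; Mesa: 620.009; Larch: 368.479; Basin: 1090.114; Ridge: 232.340; Delta: 156.116; Ford: 1181.710; Cove: 721.688.
Minimum at Hollow.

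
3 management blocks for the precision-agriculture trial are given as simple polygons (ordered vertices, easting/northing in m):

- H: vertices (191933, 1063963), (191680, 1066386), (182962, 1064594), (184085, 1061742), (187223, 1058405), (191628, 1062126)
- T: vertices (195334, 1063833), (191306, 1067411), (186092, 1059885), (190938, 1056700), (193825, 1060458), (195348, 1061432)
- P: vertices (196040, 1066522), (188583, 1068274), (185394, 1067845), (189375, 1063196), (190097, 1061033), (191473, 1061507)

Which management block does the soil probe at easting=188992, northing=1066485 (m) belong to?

Cast a ray rightward from (188992, 1066485). For each polygon, the edges (by vertex number in listed order) whose endpoints lie on opposite sides of northing = 1066485, where each meets that height, and whether that is right or left of the point:
H: no edge straddles that height → 0 crossings.
T: 1–2 at easting≈192348.5 (right), 2–3 at easting≈190664.5 (right) → 2 crossings.
P: 3–4 at easting≈186558.6 (left), 6–1 at easting≈196006.3 (right) → 1 crossing.
Only P has an odd count, so the point is inside P.

P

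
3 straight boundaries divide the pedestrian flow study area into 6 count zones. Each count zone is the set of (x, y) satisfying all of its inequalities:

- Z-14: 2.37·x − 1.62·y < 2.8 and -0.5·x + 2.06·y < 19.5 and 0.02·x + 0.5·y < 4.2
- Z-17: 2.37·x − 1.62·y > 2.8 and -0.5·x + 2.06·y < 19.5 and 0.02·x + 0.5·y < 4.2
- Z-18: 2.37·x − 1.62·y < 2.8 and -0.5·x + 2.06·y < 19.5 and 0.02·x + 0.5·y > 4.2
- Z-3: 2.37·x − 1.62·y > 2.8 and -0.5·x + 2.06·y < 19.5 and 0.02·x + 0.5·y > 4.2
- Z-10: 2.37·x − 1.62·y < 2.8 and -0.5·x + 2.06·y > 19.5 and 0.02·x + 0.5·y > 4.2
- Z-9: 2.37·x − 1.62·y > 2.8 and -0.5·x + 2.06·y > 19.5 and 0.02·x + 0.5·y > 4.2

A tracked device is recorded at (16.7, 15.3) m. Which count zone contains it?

Z-9

2.37·16.7 − 1.62·15.3 = 14.793, which is > 2.8
-0.5·16.7 + 2.06·15.3 = 23.168, which is > 19.5
0.02·16.7 + 0.5·15.3 = 7.984, which is > 4.2
This sign pattern matches Z-9.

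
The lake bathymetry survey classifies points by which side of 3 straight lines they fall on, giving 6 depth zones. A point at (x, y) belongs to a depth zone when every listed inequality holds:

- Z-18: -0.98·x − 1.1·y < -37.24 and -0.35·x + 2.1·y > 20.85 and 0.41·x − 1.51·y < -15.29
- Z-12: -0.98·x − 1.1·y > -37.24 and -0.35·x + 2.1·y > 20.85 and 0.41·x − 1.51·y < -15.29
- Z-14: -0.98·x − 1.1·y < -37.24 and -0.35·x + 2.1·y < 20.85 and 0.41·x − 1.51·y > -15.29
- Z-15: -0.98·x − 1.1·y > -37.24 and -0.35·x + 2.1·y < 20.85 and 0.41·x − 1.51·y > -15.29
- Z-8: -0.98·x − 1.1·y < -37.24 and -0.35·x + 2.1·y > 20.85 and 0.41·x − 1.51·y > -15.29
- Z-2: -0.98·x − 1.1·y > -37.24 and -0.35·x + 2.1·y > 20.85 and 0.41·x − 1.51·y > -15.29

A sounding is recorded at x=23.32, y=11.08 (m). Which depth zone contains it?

-0.98·23.32 − 1.1·11.08 = -35.042, which is > -37.24
-0.35·23.32 + 2.1·11.08 = 15.106, which is < 20.85
0.41·23.32 − 1.51·11.08 = -7.170, which is > -15.29
This sign pattern matches Z-15.

Z-15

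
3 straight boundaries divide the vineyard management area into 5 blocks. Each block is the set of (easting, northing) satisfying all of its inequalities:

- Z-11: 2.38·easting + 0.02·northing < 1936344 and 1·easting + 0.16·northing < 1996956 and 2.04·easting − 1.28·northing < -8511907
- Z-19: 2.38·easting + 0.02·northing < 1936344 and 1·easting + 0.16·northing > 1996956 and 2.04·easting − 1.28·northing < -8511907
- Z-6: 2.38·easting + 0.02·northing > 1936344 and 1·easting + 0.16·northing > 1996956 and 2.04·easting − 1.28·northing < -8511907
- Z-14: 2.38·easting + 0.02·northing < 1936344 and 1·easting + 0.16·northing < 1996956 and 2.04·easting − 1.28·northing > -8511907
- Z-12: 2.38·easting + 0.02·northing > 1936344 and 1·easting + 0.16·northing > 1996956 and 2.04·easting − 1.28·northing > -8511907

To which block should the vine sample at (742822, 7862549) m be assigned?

Z-19

2.38·742822 + 0.02·7862549 = 1925167.340, which is < 1936344
1·742822 + 0.16·7862549 = 2000829.840, which is > 1996956
2.04·742822 − 1.28·7862549 = -8548705.840, which is < -8511907
This sign pattern matches Z-19.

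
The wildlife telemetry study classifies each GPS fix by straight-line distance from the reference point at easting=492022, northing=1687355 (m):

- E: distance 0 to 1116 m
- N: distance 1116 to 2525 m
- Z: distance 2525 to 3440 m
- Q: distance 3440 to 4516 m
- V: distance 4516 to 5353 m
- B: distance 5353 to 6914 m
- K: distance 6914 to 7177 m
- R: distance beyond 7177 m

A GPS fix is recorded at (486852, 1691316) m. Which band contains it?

B

Distance = √((486852−492022)² + (1691316−1687355)²) = √(26728900.000 + 15689521.000) = 6512.943 m.
5353 ≤ 6512.943 < 6914 → B.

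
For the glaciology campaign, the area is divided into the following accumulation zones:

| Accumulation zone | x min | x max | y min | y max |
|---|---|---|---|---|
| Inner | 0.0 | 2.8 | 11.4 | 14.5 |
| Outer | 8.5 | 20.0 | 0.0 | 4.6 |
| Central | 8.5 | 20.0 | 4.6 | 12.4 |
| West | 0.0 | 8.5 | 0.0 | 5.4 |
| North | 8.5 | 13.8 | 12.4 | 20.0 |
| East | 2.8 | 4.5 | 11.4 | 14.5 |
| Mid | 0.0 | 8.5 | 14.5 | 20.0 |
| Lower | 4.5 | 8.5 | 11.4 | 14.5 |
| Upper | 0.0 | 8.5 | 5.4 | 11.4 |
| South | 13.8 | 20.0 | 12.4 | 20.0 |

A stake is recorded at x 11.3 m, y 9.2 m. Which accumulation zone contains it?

Central

The point has x = 11.3 and y = 9.2.
Only Central satisfies 8.5 ≤ x ≤ 20.0 and 4.6 ≤ y ≤ 12.4.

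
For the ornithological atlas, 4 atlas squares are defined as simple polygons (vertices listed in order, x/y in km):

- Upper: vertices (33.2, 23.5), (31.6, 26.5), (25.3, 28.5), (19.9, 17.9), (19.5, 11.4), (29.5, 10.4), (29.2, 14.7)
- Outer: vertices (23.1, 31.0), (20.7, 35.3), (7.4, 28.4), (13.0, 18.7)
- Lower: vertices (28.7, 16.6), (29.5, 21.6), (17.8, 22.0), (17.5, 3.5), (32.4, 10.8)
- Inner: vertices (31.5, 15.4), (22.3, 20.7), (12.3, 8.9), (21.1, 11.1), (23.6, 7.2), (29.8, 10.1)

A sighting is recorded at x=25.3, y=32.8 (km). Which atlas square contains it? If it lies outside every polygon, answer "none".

none

Cast a ray rightward from (25.3, 32.8). For each polygon, the edges (by vertex number in listed order) whose endpoints lie on opposite sides of y = 32.8, where each meets that height, and whether that is right or left of the point:
Upper: no edge straddles that height → 0 crossings.
Outer: 1–2 at x≈22.10 (left), 2–3 at x≈15.88 (left) → 0 crossings.
Lower: no edge straddles that height → 0 crossings.
Inner: no edge straddles that height → 0 crossings.
All counts are even, so the point lies outside every listed polygon.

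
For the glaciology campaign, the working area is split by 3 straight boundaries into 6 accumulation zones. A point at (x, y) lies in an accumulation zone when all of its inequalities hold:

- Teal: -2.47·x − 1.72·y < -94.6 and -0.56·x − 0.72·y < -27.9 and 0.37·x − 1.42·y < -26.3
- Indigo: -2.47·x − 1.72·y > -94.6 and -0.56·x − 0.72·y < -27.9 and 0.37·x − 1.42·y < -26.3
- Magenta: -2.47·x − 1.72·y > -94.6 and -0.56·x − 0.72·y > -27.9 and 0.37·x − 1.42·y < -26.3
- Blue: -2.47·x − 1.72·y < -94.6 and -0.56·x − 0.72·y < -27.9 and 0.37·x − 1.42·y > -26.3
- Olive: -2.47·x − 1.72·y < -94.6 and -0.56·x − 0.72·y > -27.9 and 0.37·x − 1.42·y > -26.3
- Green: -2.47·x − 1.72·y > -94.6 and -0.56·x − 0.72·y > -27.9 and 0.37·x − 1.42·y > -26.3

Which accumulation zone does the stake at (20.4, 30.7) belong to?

-2.47·20.4 − 1.72·30.7 = -103.192, which is < -94.6
-0.56·20.4 − 0.72·30.7 = -33.528, which is < -27.9
0.37·20.4 − 1.42·30.7 = -36.046, which is < -26.3
This sign pattern matches Teal.

Teal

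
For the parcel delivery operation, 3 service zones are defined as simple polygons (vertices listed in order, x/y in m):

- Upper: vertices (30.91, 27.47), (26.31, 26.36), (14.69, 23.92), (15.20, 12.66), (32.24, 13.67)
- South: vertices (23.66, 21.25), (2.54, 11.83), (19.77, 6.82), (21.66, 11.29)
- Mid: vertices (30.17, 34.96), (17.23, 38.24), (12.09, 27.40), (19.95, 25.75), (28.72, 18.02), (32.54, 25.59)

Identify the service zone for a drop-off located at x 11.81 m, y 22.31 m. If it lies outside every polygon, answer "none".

none

Cast a ray rightward from (11.81, 22.31). For each polygon, the edges (by vertex number in listed order) whose endpoints lie on opposite sides of y = 22.31, where each meets that height, and whether that is right or left of the point:
Upper: 3–4 at x≈14.763 (right), 5–1 at x≈31.407 (right) → 2 crossings.
South: no edge straddles that height → 0 crossings.
Mid: 4–5 at x≈23.853 (right), 5–6 at x≈30.885 (right) → 2 crossings.
All counts are even, so the point lies outside every listed polygon.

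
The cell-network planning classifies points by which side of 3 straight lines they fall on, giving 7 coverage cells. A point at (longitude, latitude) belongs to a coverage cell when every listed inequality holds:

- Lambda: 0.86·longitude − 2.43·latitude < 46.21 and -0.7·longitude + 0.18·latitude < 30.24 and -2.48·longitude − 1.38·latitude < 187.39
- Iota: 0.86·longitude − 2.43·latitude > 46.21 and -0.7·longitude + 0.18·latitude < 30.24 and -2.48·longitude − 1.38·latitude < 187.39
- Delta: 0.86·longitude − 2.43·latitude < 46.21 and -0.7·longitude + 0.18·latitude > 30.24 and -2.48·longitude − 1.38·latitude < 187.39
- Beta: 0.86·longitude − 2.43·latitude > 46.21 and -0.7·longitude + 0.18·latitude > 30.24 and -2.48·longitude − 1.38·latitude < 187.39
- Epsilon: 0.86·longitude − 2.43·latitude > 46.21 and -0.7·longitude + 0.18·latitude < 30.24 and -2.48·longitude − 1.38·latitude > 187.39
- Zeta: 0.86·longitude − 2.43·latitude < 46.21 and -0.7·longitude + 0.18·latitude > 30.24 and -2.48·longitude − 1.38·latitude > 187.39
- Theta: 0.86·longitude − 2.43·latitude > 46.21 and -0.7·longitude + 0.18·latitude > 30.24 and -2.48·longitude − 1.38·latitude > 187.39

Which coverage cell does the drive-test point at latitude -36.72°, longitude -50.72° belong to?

Lambda

0.86·-50.72 − 2.43·-36.72 = 45.610, which is < 46.21
-0.7·-50.72 + 0.18·-36.72 = 28.894, which is < 30.24
-2.48·-50.72 − 1.38·-36.72 = 176.459, which is < 187.39
This sign pattern matches Lambda.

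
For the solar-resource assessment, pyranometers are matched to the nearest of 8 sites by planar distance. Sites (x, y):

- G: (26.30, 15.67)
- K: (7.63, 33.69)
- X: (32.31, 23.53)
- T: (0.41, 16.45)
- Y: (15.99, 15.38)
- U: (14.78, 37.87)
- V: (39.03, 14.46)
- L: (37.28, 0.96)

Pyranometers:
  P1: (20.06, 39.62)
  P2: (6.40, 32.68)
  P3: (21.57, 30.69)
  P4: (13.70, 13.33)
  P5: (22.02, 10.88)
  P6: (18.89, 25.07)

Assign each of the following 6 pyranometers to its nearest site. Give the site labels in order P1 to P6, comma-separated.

P1 → U (d²=30.94)
P2 → K (d²=2.53)
P3 → U (d²=97.66)
P4 → Y (d²=9.45)
P5 → G (d²=41.26)
P6 → Y (d²=102.31)

U, K, U, Y, G, Y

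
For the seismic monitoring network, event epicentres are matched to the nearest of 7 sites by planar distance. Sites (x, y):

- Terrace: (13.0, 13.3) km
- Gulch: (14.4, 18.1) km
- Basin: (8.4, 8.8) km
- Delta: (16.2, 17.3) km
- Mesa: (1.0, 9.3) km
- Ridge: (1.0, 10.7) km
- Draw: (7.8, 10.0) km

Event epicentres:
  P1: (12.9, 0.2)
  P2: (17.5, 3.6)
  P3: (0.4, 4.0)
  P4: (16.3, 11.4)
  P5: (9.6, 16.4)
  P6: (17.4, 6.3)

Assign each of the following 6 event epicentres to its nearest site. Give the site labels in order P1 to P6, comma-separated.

P1 → Basin (d²=94.21)
P2 → Basin (d²=109.85)
P3 → Mesa (d²=28.45)
P4 → Terrace (d²=14.50)
P5 → Terrace (d²=21.17)
P6 → Terrace (d²=68.36)

Basin, Basin, Mesa, Terrace, Terrace, Terrace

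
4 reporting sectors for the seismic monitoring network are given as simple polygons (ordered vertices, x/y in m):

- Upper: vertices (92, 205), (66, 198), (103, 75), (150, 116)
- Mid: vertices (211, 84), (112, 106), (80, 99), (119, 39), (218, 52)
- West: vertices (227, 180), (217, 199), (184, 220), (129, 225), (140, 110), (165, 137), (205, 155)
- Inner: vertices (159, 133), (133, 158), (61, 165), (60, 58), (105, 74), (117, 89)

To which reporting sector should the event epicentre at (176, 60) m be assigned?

Cast a ray rightward from (176, 60). For each polygon, the edges (by vertex number in listed order) whose endpoints lie on opposite sides of y = 60, where each meets that height, and whether that is right or left of the point:
Upper: no edge straddles that height → 0 crossings.
Mid: 3–4 at x≈105.3 (left), 5–1 at x≈216.2 (right) → 1 crossing.
West: no edge straddles that height → 0 crossings.
Inner: 3–4 at x≈60.0 (left), 4–5 at x≈65.6 (left) → 0 crossings.
Only Mid has an odd count, so the point is inside Mid.

Mid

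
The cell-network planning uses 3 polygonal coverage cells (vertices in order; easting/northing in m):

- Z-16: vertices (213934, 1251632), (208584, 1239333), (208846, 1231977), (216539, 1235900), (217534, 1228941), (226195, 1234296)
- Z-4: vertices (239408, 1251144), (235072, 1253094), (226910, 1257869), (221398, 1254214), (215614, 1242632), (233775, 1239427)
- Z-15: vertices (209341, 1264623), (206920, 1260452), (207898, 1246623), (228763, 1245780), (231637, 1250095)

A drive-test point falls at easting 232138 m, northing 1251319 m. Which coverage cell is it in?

Z-4

Cast a ray rightward from (232138, 1251319). For each polygon, the edges (by vertex number in listed order) whose endpoints lie on opposite sides of northing = 1251319, where each meets that height, and whether that is right or left of the point:
Z-16: 1–2 at easting≈213797.8 (left), 6–1 at easting≈214155.4 (left) → 0 crossings.
Z-4: 1–2 at easting≈239018.9 (right), 4–5 at easting≈219952.2 (left) → 1 crossing.
Z-15: 2–3 at easting≈207565.9 (left), 5–1 at easting≈229758.5 (left) → 0 crossings.
Only Z-4 has an odd count, so the point is inside Z-4.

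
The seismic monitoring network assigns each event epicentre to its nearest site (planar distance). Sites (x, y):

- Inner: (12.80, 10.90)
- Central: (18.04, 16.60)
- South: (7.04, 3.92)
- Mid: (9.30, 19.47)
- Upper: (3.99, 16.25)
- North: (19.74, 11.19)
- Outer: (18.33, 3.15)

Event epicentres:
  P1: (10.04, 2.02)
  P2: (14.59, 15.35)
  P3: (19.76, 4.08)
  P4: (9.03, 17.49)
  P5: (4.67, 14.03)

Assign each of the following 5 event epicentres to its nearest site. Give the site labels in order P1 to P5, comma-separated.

P1 → South (d²=12.61)
P2 → Central (d²=13.46)
P3 → Outer (d²=2.91)
P4 → Mid (d²=3.99)
P5 → Upper (d²=5.39)

South, Central, Outer, Mid, Upper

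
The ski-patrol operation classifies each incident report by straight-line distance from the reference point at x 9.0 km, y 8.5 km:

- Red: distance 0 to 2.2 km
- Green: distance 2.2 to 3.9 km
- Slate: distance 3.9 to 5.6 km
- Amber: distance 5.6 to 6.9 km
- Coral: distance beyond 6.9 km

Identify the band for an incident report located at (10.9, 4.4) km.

Distance = √((10.9−9.0)² + (4.4−8.5)²) = √(3.610 + 16.810) = 4.519 km.
3.9 ≤ 4.519 < 5.6 → Slate.

Slate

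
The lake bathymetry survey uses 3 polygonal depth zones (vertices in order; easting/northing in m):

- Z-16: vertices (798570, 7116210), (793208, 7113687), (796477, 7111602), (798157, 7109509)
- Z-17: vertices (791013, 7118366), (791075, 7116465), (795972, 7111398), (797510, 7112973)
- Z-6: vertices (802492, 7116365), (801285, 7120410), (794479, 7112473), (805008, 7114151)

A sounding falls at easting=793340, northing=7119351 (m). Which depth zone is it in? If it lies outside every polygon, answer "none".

Cast a ray rightward from (793340, 7119351). For each polygon, the edges (by vertex number in listed order) whose endpoints lie on opposite sides of northing = 7119351, where each meets that height, and whether that is right or left of the point:
Z-16: no edge straddles that height → 0 crossings.
Z-17: no edge straddles that height → 0 crossings.
Z-6: 1–2 at easting≈801601.0 (right), 2–3 at easting≈800376.9 (right) → 2 crossings.
All counts are even, so the point lies outside every listed polygon.

none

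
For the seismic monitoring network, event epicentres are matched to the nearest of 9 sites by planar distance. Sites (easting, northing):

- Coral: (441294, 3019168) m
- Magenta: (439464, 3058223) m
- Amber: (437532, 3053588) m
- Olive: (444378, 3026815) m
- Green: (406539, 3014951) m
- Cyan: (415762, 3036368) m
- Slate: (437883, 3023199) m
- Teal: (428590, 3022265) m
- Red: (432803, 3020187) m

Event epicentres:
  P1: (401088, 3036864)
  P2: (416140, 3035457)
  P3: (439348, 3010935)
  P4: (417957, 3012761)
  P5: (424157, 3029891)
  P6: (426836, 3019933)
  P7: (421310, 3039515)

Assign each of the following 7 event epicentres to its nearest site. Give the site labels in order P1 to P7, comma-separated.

Cyan, Cyan, Coral, Green, Teal, Teal, Cyan

P1 → Cyan (d²=215572292.00)
P2 → Cyan (d²=972805.00)
P3 → Coral (d²=71569205.00)
P4 → Green (d²=135166824.00)
P5 → Teal (d²=77807365.00)
P6 → Teal (d²=8514740.00)
P7 → Cyan (d²=40683913.00)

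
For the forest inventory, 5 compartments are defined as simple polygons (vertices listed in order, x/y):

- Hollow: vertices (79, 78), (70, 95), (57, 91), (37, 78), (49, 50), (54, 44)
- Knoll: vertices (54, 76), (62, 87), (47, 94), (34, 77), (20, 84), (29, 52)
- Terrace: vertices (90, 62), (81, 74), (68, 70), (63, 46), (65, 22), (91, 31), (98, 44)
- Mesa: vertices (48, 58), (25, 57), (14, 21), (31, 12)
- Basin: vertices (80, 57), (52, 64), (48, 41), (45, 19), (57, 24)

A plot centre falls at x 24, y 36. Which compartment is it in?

Mesa

Cast a ray rightward from (24, 36). For each polygon, the edges (by vertex number in listed order) whose endpoints lie on opposite sides of y = 36, where each meets that height, and whether that is right or left of the point:
Hollow: no edge straddles that height → 0 crossings.
Knoll: no edge straddles that height → 0 crossings.
Terrace: 4–5 at x≈63.8 (right), 6–7 at x≈93.7 (right) → 2 crossings.
Mesa: 2–3 at x≈18.6 (left), 4–1 at x≈39.9 (right) → 1 crossing.
Basin: 3–4 at x≈47.3 (right), 5–1 at x≈65.4 (right) → 2 crossings.
Only Mesa has an odd count, so the point is inside Mesa.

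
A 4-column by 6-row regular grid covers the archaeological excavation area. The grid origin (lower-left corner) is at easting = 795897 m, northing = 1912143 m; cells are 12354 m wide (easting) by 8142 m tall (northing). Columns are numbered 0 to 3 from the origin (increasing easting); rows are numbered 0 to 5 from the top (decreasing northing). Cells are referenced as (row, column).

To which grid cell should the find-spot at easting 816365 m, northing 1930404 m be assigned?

(3, 1)

Column index: ⌊(816365 − 795897) / 12354⌋ = ⌊1.657⌋ = 1
Row offset from origin: ⌊(1930404 − 1912143) / 8142⌋ = ⌊2.243⌋ = 2 → row 3 (counted from top)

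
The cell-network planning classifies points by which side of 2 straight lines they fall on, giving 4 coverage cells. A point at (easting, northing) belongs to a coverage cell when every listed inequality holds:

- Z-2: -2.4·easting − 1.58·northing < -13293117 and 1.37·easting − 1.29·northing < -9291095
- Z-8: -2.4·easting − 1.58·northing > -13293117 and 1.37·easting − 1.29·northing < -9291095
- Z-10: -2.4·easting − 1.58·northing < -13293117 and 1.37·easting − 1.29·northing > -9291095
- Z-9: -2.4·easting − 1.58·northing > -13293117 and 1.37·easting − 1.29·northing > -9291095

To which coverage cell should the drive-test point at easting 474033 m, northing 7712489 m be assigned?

-2.4·474033 − 1.58·7712489 = -13323411.820, which is < -13293117
1.37·474033 − 1.29·7712489 = -9299685.600, which is < -9291095
This sign pattern matches Z-2.

Z-2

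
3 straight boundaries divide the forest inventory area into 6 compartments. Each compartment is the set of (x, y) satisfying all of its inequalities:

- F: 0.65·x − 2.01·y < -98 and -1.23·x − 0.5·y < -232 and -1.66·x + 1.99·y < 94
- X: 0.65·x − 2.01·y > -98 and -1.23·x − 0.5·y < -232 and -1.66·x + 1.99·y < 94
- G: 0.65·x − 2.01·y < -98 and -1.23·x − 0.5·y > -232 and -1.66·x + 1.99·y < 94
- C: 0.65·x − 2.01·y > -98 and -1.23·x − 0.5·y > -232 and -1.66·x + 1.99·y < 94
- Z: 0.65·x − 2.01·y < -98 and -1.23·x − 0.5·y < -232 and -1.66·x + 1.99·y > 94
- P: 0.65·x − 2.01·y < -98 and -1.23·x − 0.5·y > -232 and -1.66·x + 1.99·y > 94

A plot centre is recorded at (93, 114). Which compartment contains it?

0.65·93 − 2.01·114 = -168.690, which is < -98
-1.23·93 − 0.5·114 = -171.390, which is > -232
-1.66·93 + 1.99·114 = 72.480, which is < 94
This sign pattern matches G.

G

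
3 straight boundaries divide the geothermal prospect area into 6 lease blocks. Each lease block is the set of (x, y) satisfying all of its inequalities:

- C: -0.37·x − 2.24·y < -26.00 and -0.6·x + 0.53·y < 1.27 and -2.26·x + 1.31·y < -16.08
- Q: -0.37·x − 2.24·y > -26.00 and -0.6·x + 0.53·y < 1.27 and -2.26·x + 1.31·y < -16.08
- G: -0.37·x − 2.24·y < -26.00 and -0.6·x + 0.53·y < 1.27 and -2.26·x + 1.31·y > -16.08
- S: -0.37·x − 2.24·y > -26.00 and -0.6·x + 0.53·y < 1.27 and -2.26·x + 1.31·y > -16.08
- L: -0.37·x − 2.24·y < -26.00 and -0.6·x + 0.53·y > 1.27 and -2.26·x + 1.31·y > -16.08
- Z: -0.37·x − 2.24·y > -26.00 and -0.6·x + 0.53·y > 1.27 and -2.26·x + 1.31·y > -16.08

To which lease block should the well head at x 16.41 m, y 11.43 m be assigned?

-0.37·16.41 − 2.24·11.43 = -31.675, which is < -26.00
-0.6·16.41 + 0.53·11.43 = -3.788, which is < 1.27
-2.26·16.41 + 1.31·11.43 = -22.113, which is < -16.08
This sign pattern matches C.

C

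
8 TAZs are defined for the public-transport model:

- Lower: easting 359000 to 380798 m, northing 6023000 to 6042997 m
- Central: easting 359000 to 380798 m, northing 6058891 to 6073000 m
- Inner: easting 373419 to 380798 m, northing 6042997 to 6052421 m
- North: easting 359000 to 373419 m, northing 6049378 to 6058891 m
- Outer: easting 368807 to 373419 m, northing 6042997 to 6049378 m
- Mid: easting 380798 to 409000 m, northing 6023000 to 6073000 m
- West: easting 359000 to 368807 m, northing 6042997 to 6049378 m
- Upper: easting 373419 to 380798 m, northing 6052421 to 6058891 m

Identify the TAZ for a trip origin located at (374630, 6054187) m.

Upper

The point has easting = 374630 and northing = 6054187.
Only Upper satisfies 373419 ≤ easting ≤ 380798 and 6052421 ≤ northing ≤ 6058891.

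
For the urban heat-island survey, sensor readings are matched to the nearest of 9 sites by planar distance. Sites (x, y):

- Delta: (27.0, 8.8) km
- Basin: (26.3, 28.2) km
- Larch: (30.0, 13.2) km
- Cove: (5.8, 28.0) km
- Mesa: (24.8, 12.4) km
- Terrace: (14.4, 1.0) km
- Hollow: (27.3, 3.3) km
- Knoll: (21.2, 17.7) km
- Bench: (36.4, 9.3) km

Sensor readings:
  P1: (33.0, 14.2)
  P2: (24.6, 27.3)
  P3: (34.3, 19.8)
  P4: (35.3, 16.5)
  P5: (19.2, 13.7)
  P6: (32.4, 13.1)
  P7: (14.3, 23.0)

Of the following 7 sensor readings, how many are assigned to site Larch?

P1 → Larch
P2 → Basin
P3 → Larch
P4 → Larch
P5 → Knoll
P6 → Larch
P7 → Knoll
4 of the 7 go to Larch.

4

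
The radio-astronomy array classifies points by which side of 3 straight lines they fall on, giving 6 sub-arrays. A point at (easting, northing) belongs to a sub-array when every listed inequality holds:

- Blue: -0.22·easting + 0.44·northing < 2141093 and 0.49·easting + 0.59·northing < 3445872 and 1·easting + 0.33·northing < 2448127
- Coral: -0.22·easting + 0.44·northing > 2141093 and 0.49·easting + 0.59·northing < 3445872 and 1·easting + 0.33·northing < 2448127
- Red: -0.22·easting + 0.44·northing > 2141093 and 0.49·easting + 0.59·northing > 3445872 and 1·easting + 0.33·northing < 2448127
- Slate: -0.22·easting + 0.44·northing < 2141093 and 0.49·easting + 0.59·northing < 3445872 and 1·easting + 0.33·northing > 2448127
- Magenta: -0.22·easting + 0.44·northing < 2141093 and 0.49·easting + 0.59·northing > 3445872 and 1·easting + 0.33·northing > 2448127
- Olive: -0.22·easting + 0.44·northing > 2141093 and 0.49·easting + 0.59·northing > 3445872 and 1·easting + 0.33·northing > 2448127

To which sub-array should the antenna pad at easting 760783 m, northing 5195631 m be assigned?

Slate

-0.22·760783 + 0.44·5195631 = 2118705.380, which is < 2141093
0.49·760783 + 0.59·5195631 = 3438205.960, which is < 3445872
1·760783 + 0.33·5195631 = 2475341.230, which is > 2448127
This sign pattern matches Slate.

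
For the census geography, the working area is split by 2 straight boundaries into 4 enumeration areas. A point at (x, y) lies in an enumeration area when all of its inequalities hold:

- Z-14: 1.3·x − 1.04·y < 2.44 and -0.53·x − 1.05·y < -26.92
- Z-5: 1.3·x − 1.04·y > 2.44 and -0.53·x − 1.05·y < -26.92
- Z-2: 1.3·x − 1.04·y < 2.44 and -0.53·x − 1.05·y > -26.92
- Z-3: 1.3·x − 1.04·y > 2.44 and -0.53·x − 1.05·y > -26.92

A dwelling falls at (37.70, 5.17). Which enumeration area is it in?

Z-3

1.3·37.70 − 1.04·5.17 = 43.633, which is > 2.44
-0.53·37.70 − 1.05·5.17 = -25.410, which is > -26.92
This sign pattern matches Z-3.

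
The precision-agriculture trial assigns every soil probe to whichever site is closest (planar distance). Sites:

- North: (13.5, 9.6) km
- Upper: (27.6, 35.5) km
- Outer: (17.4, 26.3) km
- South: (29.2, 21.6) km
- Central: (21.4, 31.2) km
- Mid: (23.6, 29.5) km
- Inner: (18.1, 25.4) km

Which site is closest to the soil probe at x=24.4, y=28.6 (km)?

Squared distances to each site:
North: 479.810; Upper: 57.850; Outer: 54.290; South: 72.040; Central: 15.760; Mid: 1.450; Inner: 49.930.
Minimum at Mid.

Mid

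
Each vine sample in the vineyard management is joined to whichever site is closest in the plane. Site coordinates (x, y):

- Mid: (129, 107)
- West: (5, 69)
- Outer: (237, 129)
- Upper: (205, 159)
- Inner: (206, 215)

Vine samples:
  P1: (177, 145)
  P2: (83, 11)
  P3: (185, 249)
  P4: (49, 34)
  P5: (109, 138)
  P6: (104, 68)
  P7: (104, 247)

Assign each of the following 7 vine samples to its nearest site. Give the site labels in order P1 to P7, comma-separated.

P1 → Upper (d²=980.00)
P2 → West (d²=9448.00)
P3 → Inner (d²=1597.00)
P4 → West (d²=3161.00)
P5 → Mid (d²=1361.00)
P6 → Mid (d²=2146.00)
P7 → Inner (d²=11428.00)

Upper, West, Inner, West, Mid, Mid, Inner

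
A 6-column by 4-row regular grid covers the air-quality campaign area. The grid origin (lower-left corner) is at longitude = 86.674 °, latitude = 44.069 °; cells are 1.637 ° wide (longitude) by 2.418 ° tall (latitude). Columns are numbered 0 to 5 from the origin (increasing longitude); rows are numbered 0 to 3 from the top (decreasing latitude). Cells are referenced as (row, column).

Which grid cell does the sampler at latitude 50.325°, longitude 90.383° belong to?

Column index: ⌊(90.383 − 86.674) / 1.637⌋ = ⌊2.266⌋ = 2
Row offset from origin: ⌊(50.325 − 44.069) / 2.418⌋ = ⌊2.587⌋ = 2 → row 1 (counted from top)

(1, 2)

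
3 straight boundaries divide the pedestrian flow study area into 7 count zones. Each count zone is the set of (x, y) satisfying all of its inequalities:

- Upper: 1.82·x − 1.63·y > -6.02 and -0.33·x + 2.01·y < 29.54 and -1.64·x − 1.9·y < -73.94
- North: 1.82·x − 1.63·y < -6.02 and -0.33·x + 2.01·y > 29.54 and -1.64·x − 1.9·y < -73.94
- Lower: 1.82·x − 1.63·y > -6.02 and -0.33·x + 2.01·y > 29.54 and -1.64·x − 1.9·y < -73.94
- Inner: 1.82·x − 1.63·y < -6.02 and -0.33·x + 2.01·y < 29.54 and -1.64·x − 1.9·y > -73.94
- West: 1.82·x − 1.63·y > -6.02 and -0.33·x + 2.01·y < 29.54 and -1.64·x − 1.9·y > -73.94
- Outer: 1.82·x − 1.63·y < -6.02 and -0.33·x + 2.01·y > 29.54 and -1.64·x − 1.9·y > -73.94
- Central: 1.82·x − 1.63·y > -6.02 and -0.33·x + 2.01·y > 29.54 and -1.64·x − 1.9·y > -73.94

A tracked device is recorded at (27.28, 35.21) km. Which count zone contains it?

North

1.82·27.28 − 1.63·35.21 = -7.743, which is < -6.02
-0.33·27.28 + 2.01·35.21 = 61.770, which is > 29.54
-1.64·27.28 − 1.9·35.21 = -111.638, which is < -73.94
This sign pattern matches North.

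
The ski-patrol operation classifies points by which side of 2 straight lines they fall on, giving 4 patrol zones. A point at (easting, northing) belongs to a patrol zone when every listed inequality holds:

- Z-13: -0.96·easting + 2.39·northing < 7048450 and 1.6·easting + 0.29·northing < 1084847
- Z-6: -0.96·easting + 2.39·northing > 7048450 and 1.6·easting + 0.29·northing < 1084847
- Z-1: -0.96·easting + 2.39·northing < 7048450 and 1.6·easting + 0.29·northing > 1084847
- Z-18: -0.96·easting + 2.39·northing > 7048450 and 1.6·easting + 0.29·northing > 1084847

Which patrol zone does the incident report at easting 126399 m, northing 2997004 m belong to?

Z-13

-0.96·126399 + 2.39·2997004 = 7041496.520, which is < 7048450
1.6·126399 + 0.29·2997004 = 1071369.560, which is < 1084847
This sign pattern matches Z-13.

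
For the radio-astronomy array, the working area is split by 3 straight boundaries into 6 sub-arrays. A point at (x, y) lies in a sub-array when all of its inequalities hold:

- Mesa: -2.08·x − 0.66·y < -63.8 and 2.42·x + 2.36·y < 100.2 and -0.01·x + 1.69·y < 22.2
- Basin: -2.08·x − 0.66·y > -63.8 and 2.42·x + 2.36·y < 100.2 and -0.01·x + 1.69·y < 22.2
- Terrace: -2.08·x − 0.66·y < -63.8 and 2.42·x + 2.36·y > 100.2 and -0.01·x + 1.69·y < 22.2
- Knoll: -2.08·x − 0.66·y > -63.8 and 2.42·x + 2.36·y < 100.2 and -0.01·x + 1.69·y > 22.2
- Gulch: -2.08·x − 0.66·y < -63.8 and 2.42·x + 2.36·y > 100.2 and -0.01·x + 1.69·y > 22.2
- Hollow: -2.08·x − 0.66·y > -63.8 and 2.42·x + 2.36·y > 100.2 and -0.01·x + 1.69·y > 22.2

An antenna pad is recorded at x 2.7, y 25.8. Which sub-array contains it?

-2.08·2.7 − 0.66·25.8 = -22.644, which is > -63.8
2.42·2.7 + 2.36·25.8 = 67.422, which is < 100.2
-0.01·2.7 + 1.69·25.8 = 43.575, which is > 22.2
This sign pattern matches Knoll.

Knoll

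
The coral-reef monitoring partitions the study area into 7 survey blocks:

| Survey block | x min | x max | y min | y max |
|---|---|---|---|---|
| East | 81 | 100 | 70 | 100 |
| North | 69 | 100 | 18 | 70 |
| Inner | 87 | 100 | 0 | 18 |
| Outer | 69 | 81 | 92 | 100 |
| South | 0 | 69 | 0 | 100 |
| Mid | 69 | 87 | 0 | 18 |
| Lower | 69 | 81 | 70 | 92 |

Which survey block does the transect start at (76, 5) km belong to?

The point has x = 76 and y = 5.
Only Mid satisfies 69 ≤ x ≤ 87 and 0 ≤ y ≤ 18.

Mid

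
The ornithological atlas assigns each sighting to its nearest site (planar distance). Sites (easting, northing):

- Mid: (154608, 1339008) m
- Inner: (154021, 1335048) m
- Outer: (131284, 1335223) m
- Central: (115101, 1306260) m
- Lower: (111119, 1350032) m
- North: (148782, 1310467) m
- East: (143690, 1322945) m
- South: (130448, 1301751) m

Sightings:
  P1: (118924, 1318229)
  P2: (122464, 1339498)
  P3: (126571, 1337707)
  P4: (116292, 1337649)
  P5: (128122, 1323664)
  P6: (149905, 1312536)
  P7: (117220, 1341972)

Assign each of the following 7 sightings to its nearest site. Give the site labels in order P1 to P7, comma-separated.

Central, Outer, Outer, Lower, Outer, North, Lower

P1 → Central (d²=157872290.00)
P2 → Outer (d²=96068025.00)
P3 → Outer (d²=28382625.00)
P4 → Lower (d²=180098618.00)
P5 → Outer (d²=143608725.00)
P6 → North (d²=5541890.00)
P7 → Lower (d²=102185801.00)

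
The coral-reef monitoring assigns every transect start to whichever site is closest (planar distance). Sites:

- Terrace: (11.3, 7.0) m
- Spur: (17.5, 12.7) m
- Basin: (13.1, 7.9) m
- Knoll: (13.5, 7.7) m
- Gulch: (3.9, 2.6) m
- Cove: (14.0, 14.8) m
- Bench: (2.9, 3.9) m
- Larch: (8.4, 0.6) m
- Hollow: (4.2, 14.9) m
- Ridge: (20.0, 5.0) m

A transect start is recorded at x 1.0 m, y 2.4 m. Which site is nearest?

Squared distances to each site:
Terrace: 127.250; Spur: 378.340; Basin: 176.660; Knoll: 184.340; Gulch: 8.450; Cove: 322.760; Bench: 5.860; Larch: 58.000; Hollow: 166.490; Ridge: 367.760.
Minimum at Bench.

Bench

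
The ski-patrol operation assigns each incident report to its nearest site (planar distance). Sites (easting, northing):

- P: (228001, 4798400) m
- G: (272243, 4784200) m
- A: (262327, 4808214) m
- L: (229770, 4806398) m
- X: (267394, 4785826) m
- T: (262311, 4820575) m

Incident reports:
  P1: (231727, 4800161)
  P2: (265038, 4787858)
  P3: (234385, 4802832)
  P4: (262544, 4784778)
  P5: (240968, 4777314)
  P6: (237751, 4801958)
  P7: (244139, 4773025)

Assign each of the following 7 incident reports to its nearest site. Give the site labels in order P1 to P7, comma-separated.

P, X, L, X, P, L, X

P1 → P (d²=16984197.00)
P2 → X (d²=9679760.00)
P3 → L (d²=34014581.00)
P4 → X (d²=24620804.00)
P5 → P (d²=612762485.00)
P6 → L (d²=83409961.00)
P7 → X (d²=704660626.00)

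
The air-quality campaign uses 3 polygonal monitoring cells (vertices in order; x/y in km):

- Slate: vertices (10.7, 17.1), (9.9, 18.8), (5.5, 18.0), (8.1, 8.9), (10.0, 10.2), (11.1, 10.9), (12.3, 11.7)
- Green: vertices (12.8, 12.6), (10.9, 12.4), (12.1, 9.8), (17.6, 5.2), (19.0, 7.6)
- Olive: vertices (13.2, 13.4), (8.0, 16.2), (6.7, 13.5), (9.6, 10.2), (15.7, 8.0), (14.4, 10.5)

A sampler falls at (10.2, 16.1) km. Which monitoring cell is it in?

Slate

Cast a ray rightward from (10.2, 16.1). For each polygon, the edges (by vertex number in listed order) whose endpoints lie on opposite sides of y = 16.1, where each meets that height, and whether that is right or left of the point:
Slate: 3–4 at x≈6.04 (left), 7–1 at x≈11.00 (right) → 1 crossing.
Green: no edge straddles that height → 0 crossings.
Olive: 1–2 at x≈8.19 (left), 2–3 at x≈7.95 (left) → 0 crossings.
Only Slate has an odd count, so the point is inside Slate.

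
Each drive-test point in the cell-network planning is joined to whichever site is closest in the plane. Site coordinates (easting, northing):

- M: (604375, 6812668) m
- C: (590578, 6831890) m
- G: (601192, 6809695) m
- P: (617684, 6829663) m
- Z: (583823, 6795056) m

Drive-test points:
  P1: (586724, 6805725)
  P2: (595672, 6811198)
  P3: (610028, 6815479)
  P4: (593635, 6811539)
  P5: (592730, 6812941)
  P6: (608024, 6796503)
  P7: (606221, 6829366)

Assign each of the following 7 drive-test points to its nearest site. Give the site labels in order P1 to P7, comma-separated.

Z, G, M, G, G, G, P

P1 → Z (d²=122243362.00)
P2 → G (d²=32729409.00)
P3 → M (d²=39858130.00)
P4 → G (d²=60508585.00)
P5 → G (d²=82141960.00)
P6 → G (d²=220705088.00)
P7 → P (d²=131488578.00)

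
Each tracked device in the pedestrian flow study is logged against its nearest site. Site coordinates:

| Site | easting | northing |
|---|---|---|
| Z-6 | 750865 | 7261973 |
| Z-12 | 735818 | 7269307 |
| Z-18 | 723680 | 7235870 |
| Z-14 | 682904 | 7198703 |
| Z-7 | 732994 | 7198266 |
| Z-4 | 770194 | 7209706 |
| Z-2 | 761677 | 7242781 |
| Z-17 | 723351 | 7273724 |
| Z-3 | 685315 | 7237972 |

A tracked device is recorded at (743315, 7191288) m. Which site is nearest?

Squared distances to each site:
Z-6: 5053371725.000; Z-12: 6143169370.000; Z-18: 2373087949.000; Z-14: 3704471146.000; Z-7: 155215525.000; Z-4: 1061703365.000; Z-2: 2988692093.000; Z-17: 7194255392.000; Z-3: 5543395856.000.
Minimum at Z-7.

Z-7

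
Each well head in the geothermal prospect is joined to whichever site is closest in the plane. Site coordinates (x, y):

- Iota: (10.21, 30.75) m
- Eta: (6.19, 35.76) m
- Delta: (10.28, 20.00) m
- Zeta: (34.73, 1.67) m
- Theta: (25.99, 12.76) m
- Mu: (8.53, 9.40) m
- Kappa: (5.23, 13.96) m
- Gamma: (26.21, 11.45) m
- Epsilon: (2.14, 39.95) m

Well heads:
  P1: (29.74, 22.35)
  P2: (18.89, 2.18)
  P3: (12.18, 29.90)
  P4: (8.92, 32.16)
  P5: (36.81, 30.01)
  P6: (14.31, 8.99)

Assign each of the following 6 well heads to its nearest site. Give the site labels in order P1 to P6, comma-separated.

P1 → Theta (d²=106.03)
P2 → Gamma (d²=139.52)
P3 → Iota (d²=4.60)
P4 → Iota (d²=3.65)
P5 → Theta (d²=414.63)
P6 → Mu (d²=33.58)

Theta, Gamma, Iota, Iota, Theta, Mu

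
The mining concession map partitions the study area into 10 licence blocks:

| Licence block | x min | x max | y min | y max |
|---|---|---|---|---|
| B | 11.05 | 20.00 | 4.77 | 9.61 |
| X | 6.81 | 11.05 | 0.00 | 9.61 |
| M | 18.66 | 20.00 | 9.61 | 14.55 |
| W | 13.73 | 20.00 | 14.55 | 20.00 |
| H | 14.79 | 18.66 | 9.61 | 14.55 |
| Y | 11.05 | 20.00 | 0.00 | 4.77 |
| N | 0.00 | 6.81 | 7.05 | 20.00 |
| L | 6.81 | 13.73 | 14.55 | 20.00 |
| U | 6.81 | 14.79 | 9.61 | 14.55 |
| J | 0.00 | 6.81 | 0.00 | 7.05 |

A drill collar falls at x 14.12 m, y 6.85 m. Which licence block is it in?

The point has x = 14.12 and y = 6.85.
Only B satisfies 11.05 ≤ x ≤ 20.00 and 4.77 ≤ y ≤ 9.61.

B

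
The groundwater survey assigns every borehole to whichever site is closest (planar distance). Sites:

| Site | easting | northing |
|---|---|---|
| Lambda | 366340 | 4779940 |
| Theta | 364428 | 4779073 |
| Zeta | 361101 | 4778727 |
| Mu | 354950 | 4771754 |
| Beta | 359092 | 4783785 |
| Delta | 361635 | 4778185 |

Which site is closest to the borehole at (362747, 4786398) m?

Squared distances to each site:
Lambda: 54615413.000; Theta: 56481386.000; Zeta: 61553557.000; Mu: 275239945.000; Beta: 20186794.000; Delta: 68689913.000.
Minimum at Beta.

Beta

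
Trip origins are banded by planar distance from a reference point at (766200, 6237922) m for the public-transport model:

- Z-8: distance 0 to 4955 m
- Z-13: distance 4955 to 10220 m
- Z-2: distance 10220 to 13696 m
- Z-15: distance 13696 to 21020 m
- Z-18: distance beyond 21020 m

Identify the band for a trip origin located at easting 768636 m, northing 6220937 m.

Z-15

Distance = √((768636−766200)² + (6220937−6237922)²) = √(5934096.000 + 288490225.000) = 17158.797 m.
13696 ≤ 17158.797 < 21020 → Z-15.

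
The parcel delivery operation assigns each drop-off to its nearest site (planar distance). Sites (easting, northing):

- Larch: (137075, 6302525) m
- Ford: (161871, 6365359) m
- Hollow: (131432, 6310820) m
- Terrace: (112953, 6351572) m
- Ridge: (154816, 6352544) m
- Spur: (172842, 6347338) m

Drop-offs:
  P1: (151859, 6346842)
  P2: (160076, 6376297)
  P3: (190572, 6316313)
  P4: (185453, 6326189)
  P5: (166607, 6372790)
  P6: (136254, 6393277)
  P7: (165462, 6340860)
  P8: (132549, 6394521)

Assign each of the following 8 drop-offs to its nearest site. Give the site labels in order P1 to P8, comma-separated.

Ridge, Ford, Spur, Spur, Ford, Ford, Spur, Ford

P1 → Ridge (d²=41256653.00)
P2 → Ford (d²=122861869.00)
P3 → Spur (d²=1276903525.00)
P4 → Spur (d²=606317522.00)
P5 → Ford (d²=77649457.00)
P6 → Ford (d²=1435645413.00)
P7 → Spur (d²=96428884.00)
P8 → Ford (d²=1710201928.00)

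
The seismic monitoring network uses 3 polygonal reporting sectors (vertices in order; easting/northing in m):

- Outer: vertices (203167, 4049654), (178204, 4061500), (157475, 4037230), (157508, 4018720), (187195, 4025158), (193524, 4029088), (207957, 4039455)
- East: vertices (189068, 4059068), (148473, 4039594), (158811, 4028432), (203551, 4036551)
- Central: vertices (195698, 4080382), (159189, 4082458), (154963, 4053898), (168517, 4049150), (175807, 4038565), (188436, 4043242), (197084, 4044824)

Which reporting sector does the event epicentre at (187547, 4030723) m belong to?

Cast a ray rightward from (187547, 4030723). For each polygon, the edges (by vertex number in listed order) whose endpoints lie on opposite sides of northing = 4030723, where each meets that height, and whether that is right or left of the point:
Outer: 3–4 at easting≈157486.6 (left), 6–7 at easting≈195800.3 (right) → 1 crossing.
East: 2–3 at easting≈156689.1 (left), 3–4 at easting≈171435.6 (left) → 0 crossings.
Central: no edge straddles that height → 0 crossings.
Only Outer has an odd count, so the point is inside Outer.

Outer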